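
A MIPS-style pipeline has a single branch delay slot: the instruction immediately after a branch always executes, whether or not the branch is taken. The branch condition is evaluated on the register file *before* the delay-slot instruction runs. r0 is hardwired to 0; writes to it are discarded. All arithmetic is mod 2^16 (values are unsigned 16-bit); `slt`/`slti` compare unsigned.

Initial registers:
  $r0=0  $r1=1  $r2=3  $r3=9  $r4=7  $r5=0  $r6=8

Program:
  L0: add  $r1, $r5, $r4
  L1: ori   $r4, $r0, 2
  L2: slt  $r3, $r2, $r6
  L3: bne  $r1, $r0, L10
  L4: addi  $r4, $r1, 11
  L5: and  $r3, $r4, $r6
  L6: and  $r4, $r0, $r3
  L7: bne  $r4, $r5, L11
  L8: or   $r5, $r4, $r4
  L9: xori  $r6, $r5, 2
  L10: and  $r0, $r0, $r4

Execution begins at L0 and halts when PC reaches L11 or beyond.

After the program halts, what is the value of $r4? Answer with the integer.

#0 add  $r1, $r5, $r4 ; 0/7/3/9/7/0/8
#1 ori   $r4, $r0, 2 ; 0/7/3/9/2/0/8
#2 slt  $r3, $r2, $r6 ; 0/7/3/1/2/0/8
#3 bne  $r1, $r0, L10 ; 0/7/3/1/2/0/8 ; →target
#4 addi  $r4, $r1, 11 ; 0/7/3/1/18/0/8
#10 and  $r0, $r0, $r4 ; 0/7/3/1/18/0/8

18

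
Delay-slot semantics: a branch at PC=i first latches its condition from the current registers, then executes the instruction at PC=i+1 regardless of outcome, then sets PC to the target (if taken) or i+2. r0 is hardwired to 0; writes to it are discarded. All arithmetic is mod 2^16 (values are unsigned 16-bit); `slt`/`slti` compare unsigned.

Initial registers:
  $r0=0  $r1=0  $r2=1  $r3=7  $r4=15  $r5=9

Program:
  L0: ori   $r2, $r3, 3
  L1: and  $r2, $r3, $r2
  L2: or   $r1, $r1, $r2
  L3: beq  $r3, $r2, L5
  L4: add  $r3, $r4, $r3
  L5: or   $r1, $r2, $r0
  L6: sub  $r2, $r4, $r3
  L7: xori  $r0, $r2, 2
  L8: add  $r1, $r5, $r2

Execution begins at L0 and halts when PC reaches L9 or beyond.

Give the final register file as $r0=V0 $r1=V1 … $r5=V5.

$r0=0 $r1=2 $r2=65529 $r3=22 $r4=15 $r5=9

  step pc=0: ori   $r2, $r3, 3  regs=(0,0,7,7,15,9)
  step pc=1: and  $r2, $r3, $r2  regs=(0,0,7,7,15,9)
  step pc=2: or   $r1, $r1, $r2  regs=(0,7,7,7,15,9)
  step pc=3: beq  $r3, $r2, L5  cond=T  regs=(0,7,7,7,15,9)
  step pc=4: add  $r3, $r4, $r3  regs=(0,7,7,22,15,9)
  step pc=5: or   $r1, $r2, $r0  regs=(0,7,7,22,15,9)
  step pc=6: sub  $r2, $r4, $r3  regs=(0,7,65529,22,15,9)
  step pc=7: xori  $r0, $r2, 2  regs=(0,7,65529,22,15,9)
  step pc=8: add  $r1, $r5, $r2  regs=(0,2,65529,22,15,9)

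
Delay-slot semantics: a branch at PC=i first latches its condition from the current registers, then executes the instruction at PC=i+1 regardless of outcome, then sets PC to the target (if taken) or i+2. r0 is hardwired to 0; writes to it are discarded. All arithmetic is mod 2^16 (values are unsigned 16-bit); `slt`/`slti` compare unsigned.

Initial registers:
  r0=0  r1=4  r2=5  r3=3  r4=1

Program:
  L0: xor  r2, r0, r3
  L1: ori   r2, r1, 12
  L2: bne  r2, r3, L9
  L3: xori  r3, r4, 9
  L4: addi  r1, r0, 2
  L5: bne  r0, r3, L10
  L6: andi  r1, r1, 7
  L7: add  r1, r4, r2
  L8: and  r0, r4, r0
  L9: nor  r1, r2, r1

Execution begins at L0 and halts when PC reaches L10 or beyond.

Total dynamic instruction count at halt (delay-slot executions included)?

PC=0  xor  r2, r0, r3        | r0=0 r1=4 r2=3 r3=3 r4=1
PC=1  ori   r2, r1, 12       | r0=0 r1=4 r2=12 r3=3 r4=1
PC=2  bne  r2, r3, L9        | r0=0 r1=4 r2=12 r3=3 r4=1  [TAKEN]
PC=3  xori  r3, r4, 9        | r0=0 r1=4 r2=12 r3=8 r4=1
PC=9  nor  r1, r2, r1        | r0=0 r1=65523 r2=12 r3=8 r4=1

5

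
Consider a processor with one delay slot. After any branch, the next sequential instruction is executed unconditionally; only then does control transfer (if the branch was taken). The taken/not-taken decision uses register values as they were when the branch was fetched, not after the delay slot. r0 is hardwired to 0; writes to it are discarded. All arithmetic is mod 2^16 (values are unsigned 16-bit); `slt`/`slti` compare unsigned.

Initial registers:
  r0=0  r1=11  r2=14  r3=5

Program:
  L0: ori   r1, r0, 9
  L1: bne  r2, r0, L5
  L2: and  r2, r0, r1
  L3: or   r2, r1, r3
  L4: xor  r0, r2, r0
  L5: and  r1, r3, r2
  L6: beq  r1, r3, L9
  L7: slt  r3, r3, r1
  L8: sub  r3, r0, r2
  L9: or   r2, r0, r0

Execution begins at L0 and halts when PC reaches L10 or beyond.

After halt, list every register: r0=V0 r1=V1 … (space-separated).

r0=0 r1=0 r2=0 r3=0

  step pc=0: ori   r1, r0, 9  regs=(0,9,14,5)
  step pc=1: bne  r2, r0, L5  cond=T  regs=(0,9,14,5)
  step pc=2: and  r2, r0, r1  regs=(0,9,0,5)
  step pc=5: and  r1, r3, r2  regs=(0,0,0,5)
  step pc=6: beq  r1, r3, L9  cond=F  regs=(0,0,0,5)
  step pc=7: slt  r3, r3, r1  regs=(0,0,0,0)
  step pc=8: sub  r3, r0, r2  regs=(0,0,0,0)
  step pc=9: or   r2, r0, r0  regs=(0,0,0,0)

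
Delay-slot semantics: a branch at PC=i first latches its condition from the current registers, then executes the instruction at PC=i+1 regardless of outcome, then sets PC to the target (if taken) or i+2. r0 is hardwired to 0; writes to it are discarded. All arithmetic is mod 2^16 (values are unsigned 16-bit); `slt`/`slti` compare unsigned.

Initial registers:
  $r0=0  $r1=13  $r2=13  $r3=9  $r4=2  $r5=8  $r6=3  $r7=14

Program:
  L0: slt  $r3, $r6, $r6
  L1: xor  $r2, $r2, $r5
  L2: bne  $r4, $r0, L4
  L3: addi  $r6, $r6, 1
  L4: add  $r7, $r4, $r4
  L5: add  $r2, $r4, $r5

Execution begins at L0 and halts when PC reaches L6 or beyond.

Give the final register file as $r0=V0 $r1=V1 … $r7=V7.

PC=0  slt  $r3, $r6, $r6     | $r0=0 $r1=13 $r2=13 $r3=0 $r4=2 $r5=8 $r6=3 $r7=14
PC=1  xor  $r2, $r2, $r5     | $r0=0 $r1=13 $r2=5 $r3=0 $r4=2 $r5=8 $r6=3 $r7=14
PC=2  bne  $r4, $r0, L4      | $r0=0 $r1=13 $r2=5 $r3=0 $r4=2 $r5=8 $r6=3 $r7=14  [TAKEN]
PC=3  addi  $r6, $r6, 1      | $r0=0 $r1=13 $r2=5 $r3=0 $r4=2 $r5=8 $r6=4 $r7=14
PC=4  add  $r7, $r4, $r4     | $r0=0 $r1=13 $r2=5 $r3=0 $r4=2 $r5=8 $r6=4 $r7=4
PC=5  add  $r2, $r4, $r5     | $r0=0 $r1=13 $r2=10 $r3=0 $r4=2 $r5=8 $r6=4 $r7=4

$r0=0 $r1=13 $r2=10 $r3=0 $r4=2 $r5=8 $r6=4 $r7=4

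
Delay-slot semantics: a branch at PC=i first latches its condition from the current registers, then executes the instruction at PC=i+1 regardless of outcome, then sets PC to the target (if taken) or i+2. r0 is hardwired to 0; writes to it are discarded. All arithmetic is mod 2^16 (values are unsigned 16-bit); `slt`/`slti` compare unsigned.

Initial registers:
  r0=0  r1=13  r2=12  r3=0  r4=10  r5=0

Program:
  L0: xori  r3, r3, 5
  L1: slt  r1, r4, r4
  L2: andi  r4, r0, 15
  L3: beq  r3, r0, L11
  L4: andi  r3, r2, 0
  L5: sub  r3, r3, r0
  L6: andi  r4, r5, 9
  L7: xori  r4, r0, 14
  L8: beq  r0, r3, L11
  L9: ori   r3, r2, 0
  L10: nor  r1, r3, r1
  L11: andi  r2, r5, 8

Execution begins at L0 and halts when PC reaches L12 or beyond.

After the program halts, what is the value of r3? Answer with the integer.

12

#0 xori  r3, r3, 5 ; 0/13/12/5/10/0
#1 slt  r1, r4, r4 ; 0/0/12/5/10/0
#2 andi  r4, r0, 15 ; 0/0/12/5/0/0
#3 beq  r3, r0, L11 ; 0/0/12/5/0/0 ; →fallthru
#4 andi  r3, r2, 0 ; 0/0/12/0/0/0
#5 sub  r3, r3, r0 ; 0/0/12/0/0/0
#6 andi  r4, r5, 9 ; 0/0/12/0/0/0
#7 xori  r4, r0, 14 ; 0/0/12/0/14/0
#8 beq  r0, r3, L11 ; 0/0/12/0/14/0 ; →target
#9 ori   r3, r2, 0 ; 0/0/12/12/14/0
#11 andi  r2, r5, 8 ; 0/0/0/12/14/0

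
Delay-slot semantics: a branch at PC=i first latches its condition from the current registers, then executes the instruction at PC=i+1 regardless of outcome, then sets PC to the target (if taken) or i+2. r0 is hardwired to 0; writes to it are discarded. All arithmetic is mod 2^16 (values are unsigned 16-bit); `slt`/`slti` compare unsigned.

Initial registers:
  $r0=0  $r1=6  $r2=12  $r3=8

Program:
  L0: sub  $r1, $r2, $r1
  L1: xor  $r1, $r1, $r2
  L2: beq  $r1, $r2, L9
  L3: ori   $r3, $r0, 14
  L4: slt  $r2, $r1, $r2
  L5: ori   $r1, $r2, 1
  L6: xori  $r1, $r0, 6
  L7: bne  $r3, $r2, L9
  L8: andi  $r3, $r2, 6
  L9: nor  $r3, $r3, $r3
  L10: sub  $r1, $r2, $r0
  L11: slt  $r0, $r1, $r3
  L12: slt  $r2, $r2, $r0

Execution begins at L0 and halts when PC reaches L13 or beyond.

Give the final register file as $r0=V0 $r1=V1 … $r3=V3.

#0 sub  $r1, $r2, $r1 ; 0/6/12/8
#1 xor  $r1, $r1, $r2 ; 0/10/12/8
#2 beq  $r1, $r2, L9 ; 0/10/12/8 ; →fallthru
#3 ori   $r3, $r0, 14 ; 0/10/12/14
#4 slt  $r2, $r1, $r2 ; 0/10/1/14
#5 ori   $r1, $r2, 1 ; 0/1/1/14
#6 xori  $r1, $r0, 6 ; 0/6/1/14
#7 bne  $r3, $r2, L9 ; 0/6/1/14 ; →target
#8 andi  $r3, $r2, 6 ; 0/6/1/0
#9 nor  $r3, $r3, $r3 ; 0/6/1/65535
#10 sub  $r1, $r2, $r0 ; 0/1/1/65535
#11 slt  $r0, $r1, $r3 ; 0/1/1/65535
#12 slt  $r2, $r2, $r0 ; 0/1/0/65535

$r0=0 $r1=1 $r2=0 $r3=65535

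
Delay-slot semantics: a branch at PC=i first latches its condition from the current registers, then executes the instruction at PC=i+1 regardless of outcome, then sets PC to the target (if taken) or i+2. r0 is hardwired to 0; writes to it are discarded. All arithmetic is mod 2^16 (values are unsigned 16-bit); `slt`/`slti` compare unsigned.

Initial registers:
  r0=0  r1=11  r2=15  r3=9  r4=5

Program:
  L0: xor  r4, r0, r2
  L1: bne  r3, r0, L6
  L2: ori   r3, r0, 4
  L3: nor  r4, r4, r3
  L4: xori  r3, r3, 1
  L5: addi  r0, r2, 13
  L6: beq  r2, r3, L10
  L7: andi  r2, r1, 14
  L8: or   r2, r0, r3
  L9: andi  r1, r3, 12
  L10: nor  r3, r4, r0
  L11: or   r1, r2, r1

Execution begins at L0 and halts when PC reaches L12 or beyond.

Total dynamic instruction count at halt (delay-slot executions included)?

9

#0 xor  r4, r0, r2 ; 0/11/15/9/15
#1 bne  r3, r0, L6 ; 0/11/15/9/15 ; →target
#2 ori   r3, r0, 4 ; 0/11/15/4/15
#6 beq  r2, r3, L10 ; 0/11/15/4/15 ; →fallthru
#7 andi  r2, r1, 14 ; 0/11/10/4/15
#8 or   r2, r0, r3 ; 0/11/4/4/15
#9 andi  r1, r3, 12 ; 0/4/4/4/15
#10 nor  r3, r4, r0 ; 0/4/4/65520/15
#11 or   r1, r2, r1 ; 0/4/4/65520/15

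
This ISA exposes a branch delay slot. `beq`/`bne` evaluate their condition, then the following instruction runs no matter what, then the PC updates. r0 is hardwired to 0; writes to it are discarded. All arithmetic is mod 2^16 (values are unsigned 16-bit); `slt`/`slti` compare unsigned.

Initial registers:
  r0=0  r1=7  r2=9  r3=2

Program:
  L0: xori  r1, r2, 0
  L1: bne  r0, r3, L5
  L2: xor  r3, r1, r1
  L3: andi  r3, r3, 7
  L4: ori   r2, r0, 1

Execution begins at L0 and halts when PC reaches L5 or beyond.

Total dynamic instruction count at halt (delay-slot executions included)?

  step pc=0: xori  r1, r2, 0  regs=(0,9,9,2)
  step pc=1: bne  r0, r3, L5  cond=T  regs=(0,9,9,2)
  step pc=2: xor  r3, r1, r1  regs=(0,9,9,0)

3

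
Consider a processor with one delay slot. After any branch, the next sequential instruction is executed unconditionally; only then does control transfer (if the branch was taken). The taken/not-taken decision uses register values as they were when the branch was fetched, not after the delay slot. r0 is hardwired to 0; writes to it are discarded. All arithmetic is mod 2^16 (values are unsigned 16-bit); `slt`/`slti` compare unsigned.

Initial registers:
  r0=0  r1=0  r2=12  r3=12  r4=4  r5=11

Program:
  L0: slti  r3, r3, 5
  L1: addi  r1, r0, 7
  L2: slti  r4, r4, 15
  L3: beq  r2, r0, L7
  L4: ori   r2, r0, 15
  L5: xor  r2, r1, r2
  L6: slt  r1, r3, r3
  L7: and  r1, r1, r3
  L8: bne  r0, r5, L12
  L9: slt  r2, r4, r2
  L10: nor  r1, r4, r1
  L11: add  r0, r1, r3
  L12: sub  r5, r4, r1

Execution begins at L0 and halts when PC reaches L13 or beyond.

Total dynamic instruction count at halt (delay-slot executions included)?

[0] slti  r3, r3, 5  →  {r0:0, r1:0, r2:12, r3:0, r4:4, r5:11}
[1] addi  r1, r0, 7  →  {r0:0, r1:7, r2:12, r3:0, r4:4, r5:11}
[2] slti  r4, r4, 15  →  {r0:0, r1:7, r2:12, r3:0, r4:1, r5:11}
[3] beq  r2, r0, L7  →  {r0:0, r1:7, r2:12, r3:0, r4:1, r5:11}  ⟨branch fallthrough⟩
[4] ori   r2, r0, 15  →  {r0:0, r1:7, r2:15, r3:0, r4:1, r5:11}
[5] xor  r2, r1, r2  →  {r0:0, r1:7, r2:8, r3:0, r4:1, r5:11}
[6] slt  r1, r3, r3  →  {r0:0, r1:0, r2:8, r3:0, r4:1, r5:11}
[7] and  r1, r1, r3  →  {r0:0, r1:0, r2:8, r3:0, r4:1, r5:11}
[8] bne  r0, r5, L12  →  {r0:0, r1:0, r2:8, r3:0, r4:1, r5:11}  ⟨branch taken⟩
[9] slt  r2, r4, r2  →  {r0:0, r1:0, r2:1, r3:0, r4:1, r5:11}
[12] sub  r5, r4, r1  →  {r0:0, r1:0, r2:1, r3:0, r4:1, r5:1}

11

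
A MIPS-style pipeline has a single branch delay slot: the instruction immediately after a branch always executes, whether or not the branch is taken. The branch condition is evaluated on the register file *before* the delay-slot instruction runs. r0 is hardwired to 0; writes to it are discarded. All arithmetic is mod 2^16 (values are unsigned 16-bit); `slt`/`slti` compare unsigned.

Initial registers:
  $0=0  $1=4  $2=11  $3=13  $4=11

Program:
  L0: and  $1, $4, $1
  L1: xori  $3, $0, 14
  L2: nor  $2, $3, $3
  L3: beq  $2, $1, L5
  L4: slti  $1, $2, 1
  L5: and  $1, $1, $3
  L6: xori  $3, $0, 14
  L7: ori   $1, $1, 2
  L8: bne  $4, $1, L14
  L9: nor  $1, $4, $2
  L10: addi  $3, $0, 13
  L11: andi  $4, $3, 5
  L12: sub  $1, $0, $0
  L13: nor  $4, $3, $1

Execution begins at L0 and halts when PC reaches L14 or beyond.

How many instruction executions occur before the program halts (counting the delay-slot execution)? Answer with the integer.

10

  step pc=0: and  $1, $4, $1  regs=(0,0,11,13,11)
  step pc=1: xori  $3, $0, 14  regs=(0,0,11,14,11)
  step pc=2: nor  $2, $3, $3  regs=(0,0,65521,14,11)
  step pc=3: beq  $2, $1, L5  cond=F  regs=(0,0,65521,14,11)
  step pc=4: slti  $1, $2, 1  regs=(0,0,65521,14,11)
  step pc=5: and  $1, $1, $3  regs=(0,0,65521,14,11)
  step pc=6: xori  $3, $0, 14  regs=(0,0,65521,14,11)
  step pc=7: ori   $1, $1, 2  regs=(0,2,65521,14,11)
  step pc=8: bne  $4, $1, L14  cond=T  regs=(0,2,65521,14,11)
  step pc=9: nor  $1, $4, $2  regs=(0,4,65521,14,11)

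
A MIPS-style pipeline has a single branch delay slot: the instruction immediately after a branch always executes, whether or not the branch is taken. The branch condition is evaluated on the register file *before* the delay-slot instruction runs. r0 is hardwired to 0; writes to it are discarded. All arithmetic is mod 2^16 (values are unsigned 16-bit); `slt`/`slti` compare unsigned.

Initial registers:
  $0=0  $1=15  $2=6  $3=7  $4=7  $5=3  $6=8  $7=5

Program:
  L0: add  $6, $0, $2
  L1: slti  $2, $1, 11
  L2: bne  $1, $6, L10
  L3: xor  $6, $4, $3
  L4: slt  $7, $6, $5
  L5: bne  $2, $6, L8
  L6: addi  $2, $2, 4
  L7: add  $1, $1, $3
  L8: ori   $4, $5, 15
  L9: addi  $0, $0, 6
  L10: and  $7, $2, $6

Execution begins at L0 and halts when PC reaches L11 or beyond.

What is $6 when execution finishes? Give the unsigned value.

[0] add  $6, $0, $2  →  {$0:0, $1:15, $2:6, $3:7, $4:7, $5:3, $6:6, $7:5}
[1] slti  $2, $1, 11  →  {$0:0, $1:15, $2:0, $3:7, $4:7, $5:3, $6:6, $7:5}
[2] bne  $1, $6, L10  →  {$0:0, $1:15, $2:0, $3:7, $4:7, $5:3, $6:6, $7:5}  ⟨branch taken⟩
[3] xor  $6, $4, $3  →  {$0:0, $1:15, $2:0, $3:7, $4:7, $5:3, $6:0, $7:5}
[10] and  $7, $2, $6  →  {$0:0, $1:15, $2:0, $3:7, $4:7, $5:3, $6:0, $7:0}

0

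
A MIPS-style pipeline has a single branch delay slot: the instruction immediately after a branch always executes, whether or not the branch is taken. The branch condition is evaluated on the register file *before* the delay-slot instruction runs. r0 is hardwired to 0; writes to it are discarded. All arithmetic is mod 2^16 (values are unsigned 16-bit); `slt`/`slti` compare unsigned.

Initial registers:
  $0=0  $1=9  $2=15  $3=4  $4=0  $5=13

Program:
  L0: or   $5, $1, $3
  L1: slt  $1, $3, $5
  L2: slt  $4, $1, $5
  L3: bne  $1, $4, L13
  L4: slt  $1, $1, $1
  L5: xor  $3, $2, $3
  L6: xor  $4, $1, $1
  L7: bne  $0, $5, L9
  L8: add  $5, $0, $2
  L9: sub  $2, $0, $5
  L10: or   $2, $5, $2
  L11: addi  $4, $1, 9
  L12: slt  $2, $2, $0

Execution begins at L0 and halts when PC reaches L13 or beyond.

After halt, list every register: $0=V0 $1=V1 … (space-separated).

$0=0 $1=0 $2=0 $3=11 $4=9 $5=15

[0] or   $5, $1, $3  →  {$0:0, $1:9, $2:15, $3:4, $4:0, $5:13}
[1] slt  $1, $3, $5  →  {$0:0, $1:1, $2:15, $3:4, $4:0, $5:13}
[2] slt  $4, $1, $5  →  {$0:0, $1:1, $2:15, $3:4, $4:1, $5:13}
[3] bne  $1, $4, L13  →  {$0:0, $1:1, $2:15, $3:4, $4:1, $5:13}  ⟨branch fallthrough⟩
[4] slt  $1, $1, $1  →  {$0:0, $1:0, $2:15, $3:4, $4:1, $5:13}
[5] xor  $3, $2, $3  →  {$0:0, $1:0, $2:15, $3:11, $4:1, $5:13}
[6] xor  $4, $1, $1  →  {$0:0, $1:0, $2:15, $3:11, $4:0, $5:13}
[7] bne  $0, $5, L9  →  {$0:0, $1:0, $2:15, $3:11, $4:0, $5:13}  ⟨branch taken⟩
[8] add  $5, $0, $2  →  {$0:0, $1:0, $2:15, $3:11, $4:0, $5:15}
[9] sub  $2, $0, $5  →  {$0:0, $1:0, $2:65521, $3:11, $4:0, $5:15}
[10] or   $2, $5, $2  →  {$0:0, $1:0, $2:65535, $3:11, $4:0, $5:15}
[11] addi  $4, $1, 9  →  {$0:0, $1:0, $2:65535, $3:11, $4:9, $5:15}
[12] slt  $2, $2, $0  →  {$0:0, $1:0, $2:0, $3:11, $4:9, $5:15}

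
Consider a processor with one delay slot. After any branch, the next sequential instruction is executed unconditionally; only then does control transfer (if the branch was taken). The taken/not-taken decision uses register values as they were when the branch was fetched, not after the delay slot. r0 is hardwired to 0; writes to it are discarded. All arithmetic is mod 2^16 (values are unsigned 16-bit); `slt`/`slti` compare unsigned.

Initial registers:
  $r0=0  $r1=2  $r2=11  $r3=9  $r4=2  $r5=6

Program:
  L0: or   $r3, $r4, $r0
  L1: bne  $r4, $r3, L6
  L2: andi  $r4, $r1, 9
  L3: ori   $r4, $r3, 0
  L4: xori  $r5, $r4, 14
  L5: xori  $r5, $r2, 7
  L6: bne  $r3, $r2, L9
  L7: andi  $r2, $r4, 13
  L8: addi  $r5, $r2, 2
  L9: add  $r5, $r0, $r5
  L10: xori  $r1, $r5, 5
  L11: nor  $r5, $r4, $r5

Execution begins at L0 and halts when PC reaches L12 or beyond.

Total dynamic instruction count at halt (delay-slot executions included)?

11

#0 or   $r3, $r4, $r0 ; 0/2/11/2/2/6
#1 bne  $r4, $r3, L6 ; 0/2/11/2/2/6 ; →fallthru
#2 andi  $r4, $r1, 9 ; 0/2/11/2/0/6
#3 ori   $r4, $r3, 0 ; 0/2/11/2/2/6
#4 xori  $r5, $r4, 14 ; 0/2/11/2/2/12
#5 xori  $r5, $r2, 7 ; 0/2/11/2/2/12
#6 bne  $r3, $r2, L9 ; 0/2/11/2/2/12 ; →target
#7 andi  $r2, $r4, 13 ; 0/2/0/2/2/12
#9 add  $r5, $r0, $r5 ; 0/2/0/2/2/12
#10 xori  $r1, $r5, 5 ; 0/9/0/2/2/12
#11 nor  $r5, $r4, $r5 ; 0/9/0/2/2/65521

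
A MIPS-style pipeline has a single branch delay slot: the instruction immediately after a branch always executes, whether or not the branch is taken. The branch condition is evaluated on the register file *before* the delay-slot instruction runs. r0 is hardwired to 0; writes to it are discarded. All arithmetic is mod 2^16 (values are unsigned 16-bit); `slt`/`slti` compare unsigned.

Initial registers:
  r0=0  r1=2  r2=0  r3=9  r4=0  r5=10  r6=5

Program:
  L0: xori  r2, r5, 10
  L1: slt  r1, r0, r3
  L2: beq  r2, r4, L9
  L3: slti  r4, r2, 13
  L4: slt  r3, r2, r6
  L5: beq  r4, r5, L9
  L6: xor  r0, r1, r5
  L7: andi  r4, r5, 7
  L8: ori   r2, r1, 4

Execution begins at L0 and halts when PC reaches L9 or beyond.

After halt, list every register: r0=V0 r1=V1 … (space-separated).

r0=0 r1=1 r2=0 r3=9 r4=1 r5=10 r6=5

PC=0  xori  r2, r5, 10       | r0=0 r1=2 r2=0 r3=9 r4=0 r5=10 r6=5
PC=1  slt  r1, r0, r3        | r0=0 r1=1 r2=0 r3=9 r4=0 r5=10 r6=5
PC=2  beq  r2, r4, L9        | r0=0 r1=1 r2=0 r3=9 r4=0 r5=10 r6=5  [TAKEN]
PC=3  slti  r4, r2, 13       | r0=0 r1=1 r2=0 r3=9 r4=1 r5=10 r6=5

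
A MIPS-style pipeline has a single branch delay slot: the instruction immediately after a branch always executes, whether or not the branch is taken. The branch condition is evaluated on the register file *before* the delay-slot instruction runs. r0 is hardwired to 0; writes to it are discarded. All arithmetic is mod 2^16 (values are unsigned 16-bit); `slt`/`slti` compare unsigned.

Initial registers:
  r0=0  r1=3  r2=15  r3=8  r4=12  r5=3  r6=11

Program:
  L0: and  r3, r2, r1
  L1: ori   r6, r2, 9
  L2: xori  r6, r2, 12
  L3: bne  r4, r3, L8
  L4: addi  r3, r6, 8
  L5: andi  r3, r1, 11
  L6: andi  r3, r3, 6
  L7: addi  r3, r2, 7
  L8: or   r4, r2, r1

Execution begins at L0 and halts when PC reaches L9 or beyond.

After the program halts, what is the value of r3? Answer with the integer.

11

PC=0  and  r3, r2, r1        | r0=0 r1=3 r2=15 r3=3 r4=12 r5=3 r6=11
PC=1  ori   r6, r2, 9        | r0=0 r1=3 r2=15 r3=3 r4=12 r5=3 r6=15
PC=2  xori  r6, r2, 12       | r0=0 r1=3 r2=15 r3=3 r4=12 r5=3 r6=3
PC=3  bne  r4, r3, L8        | r0=0 r1=3 r2=15 r3=3 r4=12 r5=3 r6=3  [TAKEN]
PC=4  addi  r3, r6, 8        | r0=0 r1=3 r2=15 r3=11 r4=12 r5=3 r6=3
PC=8  or   r4, r2, r1        | r0=0 r1=3 r2=15 r3=11 r4=15 r5=3 r6=3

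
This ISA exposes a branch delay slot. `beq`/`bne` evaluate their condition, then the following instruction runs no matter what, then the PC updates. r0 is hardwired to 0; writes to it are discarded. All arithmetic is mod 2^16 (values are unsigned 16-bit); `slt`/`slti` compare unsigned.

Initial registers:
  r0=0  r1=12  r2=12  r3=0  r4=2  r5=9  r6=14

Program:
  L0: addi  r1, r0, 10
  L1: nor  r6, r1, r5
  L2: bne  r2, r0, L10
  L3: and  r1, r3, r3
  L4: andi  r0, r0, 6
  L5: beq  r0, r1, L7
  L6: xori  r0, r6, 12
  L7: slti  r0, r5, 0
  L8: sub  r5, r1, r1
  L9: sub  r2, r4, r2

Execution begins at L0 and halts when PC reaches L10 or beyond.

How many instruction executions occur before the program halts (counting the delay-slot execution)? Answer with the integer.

  step pc=0: addi  r1, r0, 10  regs=(0,10,12,0,2,9,14)
  step pc=1: nor  r6, r1, r5  regs=(0,10,12,0,2,9,65524)
  step pc=2: bne  r2, r0, L10  cond=T  regs=(0,10,12,0,2,9,65524)
  step pc=3: and  r1, r3, r3  regs=(0,0,12,0,2,9,65524)

4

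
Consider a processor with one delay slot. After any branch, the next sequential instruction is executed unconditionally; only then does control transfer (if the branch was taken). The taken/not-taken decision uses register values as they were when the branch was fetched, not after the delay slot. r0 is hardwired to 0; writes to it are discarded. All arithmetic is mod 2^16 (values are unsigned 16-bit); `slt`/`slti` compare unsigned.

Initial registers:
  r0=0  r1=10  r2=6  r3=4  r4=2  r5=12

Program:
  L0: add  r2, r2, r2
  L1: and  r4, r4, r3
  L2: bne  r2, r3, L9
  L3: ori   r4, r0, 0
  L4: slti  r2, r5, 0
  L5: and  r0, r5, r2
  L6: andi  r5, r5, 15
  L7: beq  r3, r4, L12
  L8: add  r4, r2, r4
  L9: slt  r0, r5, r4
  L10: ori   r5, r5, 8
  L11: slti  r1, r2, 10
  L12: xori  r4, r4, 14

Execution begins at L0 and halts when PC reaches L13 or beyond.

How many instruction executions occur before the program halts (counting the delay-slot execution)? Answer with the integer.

8

[0] add  r2, r2, r2  →  {r0:0, r1:10, r2:12, r3:4, r4:2, r5:12}
[1] and  r4, r4, r3  →  {r0:0, r1:10, r2:12, r3:4, r4:0, r5:12}
[2] bne  r2, r3, L9  →  {r0:0, r1:10, r2:12, r3:4, r4:0, r5:12}  ⟨branch taken⟩
[3] ori   r4, r0, 0  →  {r0:0, r1:10, r2:12, r3:4, r4:0, r5:12}
[9] slt  r0, r5, r4  →  {r0:0, r1:10, r2:12, r3:4, r4:0, r5:12}
[10] ori   r5, r5, 8  →  {r0:0, r1:10, r2:12, r3:4, r4:0, r5:12}
[11] slti  r1, r2, 10  →  {r0:0, r1:0, r2:12, r3:4, r4:0, r5:12}
[12] xori  r4, r4, 14  →  {r0:0, r1:0, r2:12, r3:4, r4:14, r5:12}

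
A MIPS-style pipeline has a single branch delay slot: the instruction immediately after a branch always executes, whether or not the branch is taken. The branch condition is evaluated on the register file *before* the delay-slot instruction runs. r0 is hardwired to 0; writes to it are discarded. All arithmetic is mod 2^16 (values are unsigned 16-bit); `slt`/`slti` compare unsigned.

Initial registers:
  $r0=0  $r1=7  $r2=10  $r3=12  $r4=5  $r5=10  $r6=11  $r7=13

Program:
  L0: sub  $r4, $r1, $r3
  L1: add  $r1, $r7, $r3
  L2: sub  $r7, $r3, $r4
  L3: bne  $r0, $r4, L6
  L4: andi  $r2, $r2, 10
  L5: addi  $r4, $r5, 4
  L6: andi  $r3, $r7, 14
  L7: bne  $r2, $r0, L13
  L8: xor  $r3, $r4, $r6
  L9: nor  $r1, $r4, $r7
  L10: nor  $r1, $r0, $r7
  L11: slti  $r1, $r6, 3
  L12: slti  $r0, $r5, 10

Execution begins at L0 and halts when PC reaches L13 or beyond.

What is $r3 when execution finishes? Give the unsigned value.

65520

[0] sub  $r4, $r1, $r3  →  {$r0:0, $r1:7, $r2:10, $r3:12, $r4:65531, $r5:10, $r6:11, $r7:13}
[1] add  $r1, $r7, $r3  →  {$r0:0, $r1:25, $r2:10, $r3:12, $r4:65531, $r5:10, $r6:11, $r7:13}
[2] sub  $r7, $r3, $r4  →  {$r0:0, $r1:25, $r2:10, $r3:12, $r4:65531, $r5:10, $r6:11, $r7:17}
[3] bne  $r0, $r4, L6  →  {$r0:0, $r1:25, $r2:10, $r3:12, $r4:65531, $r5:10, $r6:11, $r7:17}  ⟨branch taken⟩
[4] andi  $r2, $r2, 10  →  {$r0:0, $r1:25, $r2:10, $r3:12, $r4:65531, $r5:10, $r6:11, $r7:17}
[6] andi  $r3, $r7, 14  →  {$r0:0, $r1:25, $r2:10, $r3:0, $r4:65531, $r5:10, $r6:11, $r7:17}
[7] bne  $r2, $r0, L13  →  {$r0:0, $r1:25, $r2:10, $r3:0, $r4:65531, $r5:10, $r6:11, $r7:17}  ⟨branch taken⟩
[8] xor  $r3, $r4, $r6  →  {$r0:0, $r1:25, $r2:10, $r3:65520, $r4:65531, $r5:10, $r6:11, $r7:17}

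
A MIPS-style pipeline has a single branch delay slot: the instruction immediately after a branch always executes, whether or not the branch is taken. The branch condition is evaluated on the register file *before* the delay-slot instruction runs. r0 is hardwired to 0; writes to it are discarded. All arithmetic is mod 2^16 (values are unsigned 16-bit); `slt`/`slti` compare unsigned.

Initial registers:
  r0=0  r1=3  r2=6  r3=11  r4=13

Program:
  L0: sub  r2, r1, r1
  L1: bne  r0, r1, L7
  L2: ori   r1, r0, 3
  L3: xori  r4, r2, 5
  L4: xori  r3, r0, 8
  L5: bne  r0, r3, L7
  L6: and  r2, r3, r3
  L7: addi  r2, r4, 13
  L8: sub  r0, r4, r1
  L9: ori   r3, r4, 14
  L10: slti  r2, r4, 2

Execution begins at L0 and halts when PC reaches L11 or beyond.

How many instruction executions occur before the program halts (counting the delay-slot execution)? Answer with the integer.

  step pc=0: sub  r2, r1, r1  regs=(0,3,0,11,13)
  step pc=1: bne  r0, r1, L7  cond=T  regs=(0,3,0,11,13)
  step pc=2: ori   r1, r0, 3  regs=(0,3,0,11,13)
  step pc=7: addi  r2, r4, 13  regs=(0,3,26,11,13)
  step pc=8: sub  r0, r4, r1  regs=(0,3,26,11,13)
  step pc=9: ori   r3, r4, 14  regs=(0,3,26,15,13)
  step pc=10: slti  r2, r4, 2  regs=(0,3,0,15,13)

7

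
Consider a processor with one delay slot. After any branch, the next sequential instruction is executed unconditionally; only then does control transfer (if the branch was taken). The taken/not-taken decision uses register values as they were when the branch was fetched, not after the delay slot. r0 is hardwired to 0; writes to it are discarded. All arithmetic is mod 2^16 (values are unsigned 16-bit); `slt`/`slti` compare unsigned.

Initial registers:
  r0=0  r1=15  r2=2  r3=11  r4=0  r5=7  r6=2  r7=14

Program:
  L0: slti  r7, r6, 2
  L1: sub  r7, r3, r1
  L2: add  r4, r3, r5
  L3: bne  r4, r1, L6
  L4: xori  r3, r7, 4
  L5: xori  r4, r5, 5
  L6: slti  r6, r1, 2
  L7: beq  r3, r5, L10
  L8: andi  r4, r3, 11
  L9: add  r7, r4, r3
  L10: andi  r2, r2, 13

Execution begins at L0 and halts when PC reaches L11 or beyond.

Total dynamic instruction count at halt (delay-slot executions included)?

10

[0] slti  r7, r6, 2  →  {r0:0, r1:15, r2:2, r3:11, r4:0, r5:7, r6:2, r7:0}
[1] sub  r7, r3, r1  →  {r0:0, r1:15, r2:2, r3:11, r4:0, r5:7, r6:2, r7:65532}
[2] add  r4, r3, r5  →  {r0:0, r1:15, r2:2, r3:11, r4:18, r5:7, r6:2, r7:65532}
[3] bne  r4, r1, L6  →  {r0:0, r1:15, r2:2, r3:11, r4:18, r5:7, r6:2, r7:65532}  ⟨branch taken⟩
[4] xori  r3, r7, 4  →  {r0:0, r1:15, r2:2, r3:65528, r4:18, r5:7, r6:2, r7:65532}
[6] slti  r6, r1, 2  →  {r0:0, r1:15, r2:2, r3:65528, r4:18, r5:7, r6:0, r7:65532}
[7] beq  r3, r5, L10  →  {r0:0, r1:15, r2:2, r3:65528, r4:18, r5:7, r6:0, r7:65532}  ⟨branch fallthrough⟩
[8] andi  r4, r3, 11  →  {r0:0, r1:15, r2:2, r3:65528, r4:8, r5:7, r6:0, r7:65532}
[9] add  r7, r4, r3  →  {r0:0, r1:15, r2:2, r3:65528, r4:8, r5:7, r6:0, r7:0}
[10] andi  r2, r2, 13  →  {r0:0, r1:15, r2:0, r3:65528, r4:8, r5:7, r6:0, r7:0}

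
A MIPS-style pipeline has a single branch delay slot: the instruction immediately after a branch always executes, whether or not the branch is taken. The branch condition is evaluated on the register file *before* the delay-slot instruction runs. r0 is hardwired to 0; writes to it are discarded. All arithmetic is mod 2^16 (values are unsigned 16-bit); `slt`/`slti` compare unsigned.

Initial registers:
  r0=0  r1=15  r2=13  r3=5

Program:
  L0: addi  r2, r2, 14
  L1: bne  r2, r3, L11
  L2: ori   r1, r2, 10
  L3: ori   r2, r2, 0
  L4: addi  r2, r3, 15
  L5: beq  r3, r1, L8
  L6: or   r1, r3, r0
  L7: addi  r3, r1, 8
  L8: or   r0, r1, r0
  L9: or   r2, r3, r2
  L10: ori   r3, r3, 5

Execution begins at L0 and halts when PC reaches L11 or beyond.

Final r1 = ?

27

  step pc=0: addi  r2, r2, 14  regs=(0,15,27,5)
  step pc=1: bne  r2, r3, L11  cond=T  regs=(0,15,27,5)
  step pc=2: ori   r1, r2, 10  regs=(0,27,27,5)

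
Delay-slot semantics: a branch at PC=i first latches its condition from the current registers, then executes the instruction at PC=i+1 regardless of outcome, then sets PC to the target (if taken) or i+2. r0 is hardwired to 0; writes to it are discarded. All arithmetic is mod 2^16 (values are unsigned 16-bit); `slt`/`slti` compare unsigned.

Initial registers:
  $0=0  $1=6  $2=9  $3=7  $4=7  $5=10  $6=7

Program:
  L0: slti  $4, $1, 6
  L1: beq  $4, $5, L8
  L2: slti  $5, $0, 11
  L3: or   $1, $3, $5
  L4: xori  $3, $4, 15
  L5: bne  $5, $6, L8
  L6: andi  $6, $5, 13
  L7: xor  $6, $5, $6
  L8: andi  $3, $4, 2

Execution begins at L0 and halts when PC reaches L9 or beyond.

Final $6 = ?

#0 slti  $4, $1, 6 ; 0/6/9/7/0/10/7
#1 beq  $4, $5, L8 ; 0/6/9/7/0/10/7 ; →fallthru
#2 slti  $5, $0, 11 ; 0/6/9/7/0/1/7
#3 or   $1, $3, $5 ; 0/7/9/7/0/1/7
#4 xori  $3, $4, 15 ; 0/7/9/15/0/1/7
#5 bne  $5, $6, L8 ; 0/7/9/15/0/1/7 ; →target
#6 andi  $6, $5, 13 ; 0/7/9/15/0/1/1
#8 andi  $3, $4, 2 ; 0/7/9/0/0/1/1

1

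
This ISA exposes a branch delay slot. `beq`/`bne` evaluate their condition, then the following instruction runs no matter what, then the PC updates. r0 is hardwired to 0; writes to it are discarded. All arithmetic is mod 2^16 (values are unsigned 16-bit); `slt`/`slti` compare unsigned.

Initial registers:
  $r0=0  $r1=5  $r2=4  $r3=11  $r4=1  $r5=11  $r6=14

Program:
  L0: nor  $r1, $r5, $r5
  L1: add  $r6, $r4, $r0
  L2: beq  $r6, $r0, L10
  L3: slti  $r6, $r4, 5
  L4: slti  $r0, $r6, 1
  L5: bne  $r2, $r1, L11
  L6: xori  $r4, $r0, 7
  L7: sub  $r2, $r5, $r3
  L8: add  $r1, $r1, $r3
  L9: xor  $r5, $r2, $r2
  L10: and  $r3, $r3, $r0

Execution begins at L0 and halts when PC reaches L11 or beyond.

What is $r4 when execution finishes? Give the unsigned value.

7

[0] nor  $r1, $r5, $r5  →  {$r0:0, $r1:65524, $r2:4, $r3:11, $r4:1, $r5:11, $r6:14}
[1] add  $r6, $r4, $r0  →  {$r0:0, $r1:65524, $r2:4, $r3:11, $r4:1, $r5:11, $r6:1}
[2] beq  $r6, $r0, L10  →  {$r0:0, $r1:65524, $r2:4, $r3:11, $r4:1, $r5:11, $r6:1}  ⟨branch fallthrough⟩
[3] slti  $r6, $r4, 5  →  {$r0:0, $r1:65524, $r2:4, $r3:11, $r4:1, $r5:11, $r6:1}
[4] slti  $r0, $r6, 1  →  {$r0:0, $r1:65524, $r2:4, $r3:11, $r4:1, $r5:11, $r6:1}
[5] bne  $r2, $r1, L11  →  {$r0:0, $r1:65524, $r2:4, $r3:11, $r4:1, $r5:11, $r6:1}  ⟨branch taken⟩
[6] xori  $r4, $r0, 7  →  {$r0:0, $r1:65524, $r2:4, $r3:11, $r4:7, $r5:11, $r6:1}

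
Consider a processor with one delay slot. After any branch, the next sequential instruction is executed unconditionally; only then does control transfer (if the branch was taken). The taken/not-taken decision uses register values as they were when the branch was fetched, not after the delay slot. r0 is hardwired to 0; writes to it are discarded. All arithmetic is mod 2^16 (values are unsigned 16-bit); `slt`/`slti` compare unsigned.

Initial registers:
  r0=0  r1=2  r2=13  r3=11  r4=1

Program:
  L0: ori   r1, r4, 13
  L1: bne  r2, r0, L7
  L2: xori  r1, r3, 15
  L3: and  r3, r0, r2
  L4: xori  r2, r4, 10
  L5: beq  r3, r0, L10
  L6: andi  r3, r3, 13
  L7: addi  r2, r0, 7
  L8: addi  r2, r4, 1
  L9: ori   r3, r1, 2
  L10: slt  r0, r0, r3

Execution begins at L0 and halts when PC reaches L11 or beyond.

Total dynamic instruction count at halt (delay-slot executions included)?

7

  step pc=0: ori   r1, r4, 13  regs=(0,13,13,11,1)
  step pc=1: bne  r2, r0, L7  cond=T  regs=(0,13,13,11,1)
  step pc=2: xori  r1, r3, 15  regs=(0,4,13,11,1)
  step pc=7: addi  r2, r0, 7  regs=(0,4,7,11,1)
  step pc=8: addi  r2, r4, 1  regs=(0,4,2,11,1)
  step pc=9: ori   r3, r1, 2  regs=(0,4,2,6,1)
  step pc=10: slt  r0, r0, r3  regs=(0,4,2,6,1)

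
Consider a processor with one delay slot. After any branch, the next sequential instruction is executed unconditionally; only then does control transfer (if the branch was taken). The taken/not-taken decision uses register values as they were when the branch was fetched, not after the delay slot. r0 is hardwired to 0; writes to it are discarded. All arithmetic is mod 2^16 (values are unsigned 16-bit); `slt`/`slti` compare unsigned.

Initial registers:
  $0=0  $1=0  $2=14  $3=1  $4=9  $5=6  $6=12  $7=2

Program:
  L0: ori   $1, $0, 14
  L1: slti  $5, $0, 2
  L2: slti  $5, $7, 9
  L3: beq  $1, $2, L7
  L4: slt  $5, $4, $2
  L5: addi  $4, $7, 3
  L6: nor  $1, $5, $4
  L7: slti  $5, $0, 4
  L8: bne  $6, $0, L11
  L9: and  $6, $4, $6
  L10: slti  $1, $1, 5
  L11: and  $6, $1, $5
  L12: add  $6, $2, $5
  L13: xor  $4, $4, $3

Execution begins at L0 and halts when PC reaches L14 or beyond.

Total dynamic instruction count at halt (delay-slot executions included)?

11

  step pc=0: ori   $1, $0, 14  regs=(0,14,14,1,9,6,12,2)
  step pc=1: slti  $5, $0, 2  regs=(0,14,14,1,9,1,12,2)
  step pc=2: slti  $5, $7, 9  regs=(0,14,14,1,9,1,12,2)
  step pc=3: beq  $1, $2, L7  cond=T  regs=(0,14,14,1,9,1,12,2)
  step pc=4: slt  $5, $4, $2  regs=(0,14,14,1,9,1,12,2)
  step pc=7: slti  $5, $0, 4  regs=(0,14,14,1,9,1,12,2)
  step pc=8: bne  $6, $0, L11  cond=T  regs=(0,14,14,1,9,1,12,2)
  step pc=9: and  $6, $4, $6  regs=(0,14,14,1,9,1,8,2)
  step pc=11: and  $6, $1, $5  regs=(0,14,14,1,9,1,0,2)
  step pc=12: add  $6, $2, $5  regs=(0,14,14,1,9,1,15,2)
  step pc=13: xor  $4, $4, $3  regs=(0,14,14,1,8,1,15,2)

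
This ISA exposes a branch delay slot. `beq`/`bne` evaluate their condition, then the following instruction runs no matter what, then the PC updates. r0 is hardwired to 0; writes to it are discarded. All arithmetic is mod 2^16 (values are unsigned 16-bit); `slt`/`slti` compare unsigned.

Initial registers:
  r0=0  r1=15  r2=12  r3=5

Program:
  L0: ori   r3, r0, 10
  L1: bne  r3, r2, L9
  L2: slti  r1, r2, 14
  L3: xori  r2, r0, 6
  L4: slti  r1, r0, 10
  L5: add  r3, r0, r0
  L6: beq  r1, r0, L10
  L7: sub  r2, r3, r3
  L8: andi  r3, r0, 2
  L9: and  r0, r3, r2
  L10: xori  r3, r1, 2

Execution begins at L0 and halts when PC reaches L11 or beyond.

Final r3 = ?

3

[0] ori   r3, r0, 10  →  {r0:0, r1:15, r2:12, r3:10}
[1] bne  r3, r2, L9  →  {r0:0, r1:15, r2:12, r3:10}  ⟨branch taken⟩
[2] slti  r1, r2, 14  →  {r0:0, r1:1, r2:12, r3:10}
[9] and  r0, r3, r2  →  {r0:0, r1:1, r2:12, r3:10}
[10] xori  r3, r1, 2  →  {r0:0, r1:1, r2:12, r3:3}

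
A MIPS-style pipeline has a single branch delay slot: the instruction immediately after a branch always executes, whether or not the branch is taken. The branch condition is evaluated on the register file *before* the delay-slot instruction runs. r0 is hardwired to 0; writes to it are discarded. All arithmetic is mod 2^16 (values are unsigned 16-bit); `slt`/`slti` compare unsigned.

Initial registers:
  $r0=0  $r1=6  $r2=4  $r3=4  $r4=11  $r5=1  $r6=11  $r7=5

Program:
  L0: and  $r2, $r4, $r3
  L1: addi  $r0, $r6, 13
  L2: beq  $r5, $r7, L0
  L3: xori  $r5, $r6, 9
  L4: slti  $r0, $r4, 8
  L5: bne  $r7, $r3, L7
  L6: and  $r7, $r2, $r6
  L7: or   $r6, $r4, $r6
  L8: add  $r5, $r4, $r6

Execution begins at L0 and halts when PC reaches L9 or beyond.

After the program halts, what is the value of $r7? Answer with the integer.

#0 and  $r2, $r4, $r3 ; 0/6/0/4/11/1/11/5
#1 addi  $r0, $r6, 13 ; 0/6/0/4/11/1/11/5
#2 beq  $r5, $r7, L0 ; 0/6/0/4/11/1/11/5 ; →fallthru
#3 xori  $r5, $r6, 9 ; 0/6/0/4/11/2/11/5
#4 slti  $r0, $r4, 8 ; 0/6/0/4/11/2/11/5
#5 bne  $r7, $r3, L7 ; 0/6/0/4/11/2/11/5 ; →target
#6 and  $r7, $r2, $r6 ; 0/6/0/4/11/2/11/0
#7 or   $r6, $r4, $r6 ; 0/6/0/4/11/2/11/0
#8 add  $r5, $r4, $r6 ; 0/6/0/4/11/22/11/0

0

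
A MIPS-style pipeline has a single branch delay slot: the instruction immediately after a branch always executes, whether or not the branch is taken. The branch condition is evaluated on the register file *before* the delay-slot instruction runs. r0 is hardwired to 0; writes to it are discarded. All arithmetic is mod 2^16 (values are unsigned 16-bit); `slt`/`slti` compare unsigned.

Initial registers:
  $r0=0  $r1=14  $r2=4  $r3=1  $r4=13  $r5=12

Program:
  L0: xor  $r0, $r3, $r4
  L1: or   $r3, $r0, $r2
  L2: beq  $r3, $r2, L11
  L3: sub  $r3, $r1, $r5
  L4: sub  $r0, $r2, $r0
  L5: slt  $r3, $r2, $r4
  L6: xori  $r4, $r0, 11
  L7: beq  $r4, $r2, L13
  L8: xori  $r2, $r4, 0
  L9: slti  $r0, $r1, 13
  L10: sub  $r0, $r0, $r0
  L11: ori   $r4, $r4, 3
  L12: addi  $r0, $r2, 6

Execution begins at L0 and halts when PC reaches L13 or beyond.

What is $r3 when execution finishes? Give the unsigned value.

[0] xor  $r0, $r3, $r4  →  {$r0:0, $r1:14, $r2:4, $r3:1, $r4:13, $r5:12}
[1] or   $r3, $r0, $r2  →  {$r0:0, $r1:14, $r2:4, $r3:4, $r4:13, $r5:12}
[2] beq  $r3, $r2, L11  →  {$r0:0, $r1:14, $r2:4, $r3:4, $r4:13, $r5:12}  ⟨branch taken⟩
[3] sub  $r3, $r1, $r5  →  {$r0:0, $r1:14, $r2:4, $r3:2, $r4:13, $r5:12}
[11] ori   $r4, $r4, 3  →  {$r0:0, $r1:14, $r2:4, $r3:2, $r4:15, $r5:12}
[12] addi  $r0, $r2, 6  →  {$r0:0, $r1:14, $r2:4, $r3:2, $r4:15, $r5:12}

2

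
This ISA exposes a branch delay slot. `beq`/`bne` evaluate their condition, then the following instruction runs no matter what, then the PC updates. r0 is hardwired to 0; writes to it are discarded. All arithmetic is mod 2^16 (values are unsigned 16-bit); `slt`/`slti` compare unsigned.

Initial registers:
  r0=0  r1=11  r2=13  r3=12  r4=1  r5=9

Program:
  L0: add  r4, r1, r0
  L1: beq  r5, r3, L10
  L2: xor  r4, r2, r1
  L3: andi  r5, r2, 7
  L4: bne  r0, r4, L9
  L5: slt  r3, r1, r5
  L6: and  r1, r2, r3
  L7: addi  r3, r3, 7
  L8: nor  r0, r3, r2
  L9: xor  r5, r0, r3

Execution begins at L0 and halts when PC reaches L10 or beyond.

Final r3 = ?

[0] add  r4, r1, r0  →  {r0:0, r1:11, r2:13, r3:12, r4:11, r5:9}
[1] beq  r5, r3, L10  →  {r0:0, r1:11, r2:13, r3:12, r4:11, r5:9}  ⟨branch fallthrough⟩
[2] xor  r4, r2, r1  →  {r0:0, r1:11, r2:13, r3:12, r4:6, r5:9}
[3] andi  r5, r2, 7  →  {r0:0, r1:11, r2:13, r3:12, r4:6, r5:5}
[4] bne  r0, r4, L9  →  {r0:0, r1:11, r2:13, r3:12, r4:6, r5:5}  ⟨branch taken⟩
[5] slt  r3, r1, r5  →  {r0:0, r1:11, r2:13, r3:0, r4:6, r5:5}
[9] xor  r5, r0, r3  →  {r0:0, r1:11, r2:13, r3:0, r4:6, r5:0}

0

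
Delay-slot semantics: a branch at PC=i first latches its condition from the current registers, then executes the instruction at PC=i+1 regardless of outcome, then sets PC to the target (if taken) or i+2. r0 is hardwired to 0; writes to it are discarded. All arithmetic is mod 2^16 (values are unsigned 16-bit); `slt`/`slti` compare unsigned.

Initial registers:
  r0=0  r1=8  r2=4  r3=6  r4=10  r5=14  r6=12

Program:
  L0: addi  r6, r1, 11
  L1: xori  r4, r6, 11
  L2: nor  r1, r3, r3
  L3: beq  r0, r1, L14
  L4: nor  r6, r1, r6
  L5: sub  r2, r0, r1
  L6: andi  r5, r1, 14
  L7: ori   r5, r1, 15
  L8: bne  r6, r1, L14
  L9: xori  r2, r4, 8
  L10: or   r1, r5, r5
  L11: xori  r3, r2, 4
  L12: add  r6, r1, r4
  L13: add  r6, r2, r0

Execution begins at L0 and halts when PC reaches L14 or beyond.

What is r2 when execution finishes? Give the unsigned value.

PC=0  addi  r6, r1, 11       | r0=0 r1=8 r2=4 r3=6 r4=10 r5=14 r6=19
PC=1  xori  r4, r6, 11       | r0=0 r1=8 r2=4 r3=6 r4=24 r5=14 r6=19
PC=2  nor  r1, r3, r3        | r0=0 r1=65529 r2=4 r3=6 r4=24 r5=14 r6=19
PC=3  beq  r0, r1, L14       | r0=0 r1=65529 r2=4 r3=6 r4=24 r5=14 r6=19  [not taken]
PC=4  nor  r6, r1, r6        | r0=0 r1=65529 r2=4 r3=6 r4=24 r5=14 r6=4
PC=5  sub  r2, r0, r1        | r0=0 r1=65529 r2=7 r3=6 r4=24 r5=14 r6=4
PC=6  andi  r5, r1, 14       | r0=0 r1=65529 r2=7 r3=6 r4=24 r5=8 r6=4
PC=7  ori   r5, r1, 15       | r0=0 r1=65529 r2=7 r3=6 r4=24 r5=65535 r6=4
PC=8  bne  r6, r1, L14       | r0=0 r1=65529 r2=7 r3=6 r4=24 r5=65535 r6=4  [TAKEN]
PC=9  xori  r2, r4, 8        | r0=0 r1=65529 r2=16 r3=6 r4=24 r5=65535 r6=4

16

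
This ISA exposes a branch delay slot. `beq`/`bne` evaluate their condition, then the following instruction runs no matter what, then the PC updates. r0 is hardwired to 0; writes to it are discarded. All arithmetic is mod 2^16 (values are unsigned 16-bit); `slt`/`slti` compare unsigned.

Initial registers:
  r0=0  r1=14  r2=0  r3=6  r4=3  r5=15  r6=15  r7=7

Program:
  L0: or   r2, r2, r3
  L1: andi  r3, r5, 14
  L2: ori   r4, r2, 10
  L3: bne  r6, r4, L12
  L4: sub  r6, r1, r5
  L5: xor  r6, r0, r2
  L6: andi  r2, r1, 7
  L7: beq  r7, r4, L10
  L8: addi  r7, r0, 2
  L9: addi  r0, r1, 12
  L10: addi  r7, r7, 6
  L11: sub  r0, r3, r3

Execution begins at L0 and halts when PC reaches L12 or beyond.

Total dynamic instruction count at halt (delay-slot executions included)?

#0 or   r2, r2, r3 ; 0/14/6/6/3/15/15/7
#1 andi  r3, r5, 14 ; 0/14/6/14/3/15/15/7
#2 ori   r4, r2, 10 ; 0/14/6/14/14/15/15/7
#3 bne  r6, r4, L12 ; 0/14/6/14/14/15/15/7 ; →target
#4 sub  r6, r1, r5 ; 0/14/6/14/14/15/65535/7

5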